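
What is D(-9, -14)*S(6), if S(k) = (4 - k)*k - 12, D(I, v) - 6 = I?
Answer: 72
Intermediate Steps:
D(I, v) = 6 + I
S(k) = -12 + k*(4 - k) (S(k) = k*(4 - k) - 12 = -12 + k*(4 - k))
D(-9, -14)*S(6) = (6 - 9)*(-12 - 1*6² + 4*6) = -3*(-12 - 1*36 + 24) = -3*(-12 - 36 + 24) = -3*(-24) = 72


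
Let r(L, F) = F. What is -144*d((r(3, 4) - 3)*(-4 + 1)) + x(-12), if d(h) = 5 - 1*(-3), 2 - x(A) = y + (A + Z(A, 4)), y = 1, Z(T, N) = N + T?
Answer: -1131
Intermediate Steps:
x(A) = -3 - 2*A (x(A) = 2 - (1 + (A + (4 + A))) = 2 - (1 + (4 + 2*A)) = 2 - (5 + 2*A) = 2 + (-5 - 2*A) = -3 - 2*A)
d(h) = 8 (d(h) = 5 + 3 = 8)
-144*d((r(3, 4) - 3)*(-4 + 1)) + x(-12) = -144*8 + (-3 - 2*(-12)) = -1152 + (-3 + 24) = -1152 + 21 = -1131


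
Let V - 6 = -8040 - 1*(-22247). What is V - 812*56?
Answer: -31259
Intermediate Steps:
V = 14213 (V = 6 + (-8040 - 1*(-22247)) = 6 + (-8040 + 22247) = 6 + 14207 = 14213)
V - 812*56 = 14213 - 812*56 = 14213 - 45472 = -31259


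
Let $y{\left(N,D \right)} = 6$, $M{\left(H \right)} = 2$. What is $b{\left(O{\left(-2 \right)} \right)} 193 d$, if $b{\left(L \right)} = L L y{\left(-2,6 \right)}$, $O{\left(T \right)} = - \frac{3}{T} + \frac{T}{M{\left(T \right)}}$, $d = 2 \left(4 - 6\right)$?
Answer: $-1158$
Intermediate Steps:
$d = -4$ ($d = 2 \left(-2\right) = -4$)
$O{\left(T \right)} = \frac{T}{2} - \frac{3}{T}$ ($O{\left(T \right)} = - \frac{3}{T} + \frac{T}{2} = \frac{T}{2} - \frac{3}{T}$)
$b{\left(L \right)} = 6 L^{2}$ ($b{\left(L \right)} = L L 6 = L^{2} \cdot 6 = 6 L^{2}$)
$b{\left(O{\left(-2 \right)} \right)} 193 d = 6 \left(\frac{1}{2} \left(-2\right) - \frac{3}{-2}\right)^{2} \cdot 193 \left(-4\right) = 6 \left(-1 - - \frac{3}{2}\right)^{2} \cdot 193 \left(-4\right) = 6 \left(-1 + \frac{3}{2}\right)^{2} \cdot 193 \left(-4\right) = \frac{6}{4} \cdot 193 \left(-4\right) = 6 \cdot \frac{1}{4} \cdot 193 \left(-4\right) = \frac{3}{2} \cdot 193 \left(-4\right) = \frac{579}{2} \left(-4\right) = -1158$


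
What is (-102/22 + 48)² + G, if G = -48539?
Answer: -5645690/121 ≈ -46659.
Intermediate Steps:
(-102/22 + 48)² + G = (-102/22 + 48)² - 48539 = (-102*1/22 + 48)² - 48539 = (-51/11 + 48)² - 48539 = (477/11)² - 48539 = 227529/121 - 48539 = -5645690/121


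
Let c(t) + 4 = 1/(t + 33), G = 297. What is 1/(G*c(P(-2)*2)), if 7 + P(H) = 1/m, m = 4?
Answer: -13/15246 ≈ -0.00085268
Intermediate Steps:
P(H) = -27/4 (P(H) = -7 + 1/4 = -27/4)
c(t) = -4 + 1/(33 + t) (c(t) = -4 + 1/(t + 33) = -4 + 1/(33 + t))
1/(G*c(P(-2)*2)) = 1/(297*((-131 - (-27)*2)/(33 - 27/4*2))) = 1/(297*((-131 - 4*(-27/2))/(33 - 27/2))) = 1/(297*((-131 + 54)/(39/2))) = 1/(297*((2/39)*(-77))) = 1/(297*(-154/39)) = 1/(-15246/13) = -13/15246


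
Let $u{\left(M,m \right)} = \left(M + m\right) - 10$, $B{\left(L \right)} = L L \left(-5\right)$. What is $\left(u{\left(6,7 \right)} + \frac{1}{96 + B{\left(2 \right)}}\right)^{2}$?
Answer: $\frac{52441}{5776} \approx 9.0791$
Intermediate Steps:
$B{\left(L \right)} = - 5 L^{2}$ ($B{\left(L \right)} = L^{2} \left(-5\right) = - 5 L^{2}$)
$u{\left(M,m \right)} = -10 + M + m$
$\left(u{\left(6,7 \right)} + \frac{1}{96 + B{\left(2 \right)}}\right)^{2} = \left(\left(-10 + 6 + 7\right) + \frac{1}{96 - 5 \cdot 2^{2}}\right)^{2} = \left(3 + \frac{1}{96 - 20}\right)^{2} = \left(3 + \frac{1}{76}\right)^{2} = \left(\frac{229}{76}\right)^{2} = \frac{52441}{5776}$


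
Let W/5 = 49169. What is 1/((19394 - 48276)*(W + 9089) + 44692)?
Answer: -1/7362959096 ≈ -1.3581e-10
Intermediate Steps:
W = 245845 (W = 5*49169 = 245845)
1/((19394 - 48276)*(W + 9089) + 44692) = 1/((19394 - 48276)*(245845 + 9089) + 44692) = 1/(-28882*254934 + 44692) = 1/(-7363003788 + 44692) = 1/(-7362959096) = -1/7362959096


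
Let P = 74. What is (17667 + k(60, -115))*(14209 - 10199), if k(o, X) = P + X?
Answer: 70680260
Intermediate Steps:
k(o, X) = 74 + X
(17667 + k(60, -115))*(14209 - 10199) = (17667 + (74 - 115))*(14209 - 10199) = (17667 - 41)*4010 = 17626*4010 = 70680260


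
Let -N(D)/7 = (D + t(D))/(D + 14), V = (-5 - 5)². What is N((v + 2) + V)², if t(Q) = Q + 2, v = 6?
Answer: 582169/3721 ≈ 156.46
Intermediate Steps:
t(Q) = 2 + Q
V = 100 (V = (-10)² = 100)
N(D) = -7*(2 + 2*D)/(14 + D) (N(D) = -7*(D + (2 + D))/(D + 14) = -7*(2 + 2*D)/(14 + D))
N((v + 2) + V)² = (14*(-1 - ((6 + 2) + 100))/(14 + ((6 + 2) + 100)))² = (14*(-1 - (8 + 100))/(14 + (8 + 100)))² = (14*(-1 - 1*108)/(14 + 108))² = (14*(-1 - 108)/122)² = (14*(1/122)*(-109))² = (-763/61)² = 582169/3721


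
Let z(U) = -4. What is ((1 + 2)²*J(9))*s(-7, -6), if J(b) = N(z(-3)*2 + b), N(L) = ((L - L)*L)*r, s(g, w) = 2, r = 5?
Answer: 0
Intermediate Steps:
N(L) = 0 (N(L) = ((L - L)*L)*5 = (0*L)*5 = 0*5 = 0)
J(b) = 0
((1 + 2)²*J(9))*s(-7, -6) = ((1 + 2)²*0)*2 = (3²*0)*2 = (9*0)*2 = 0*2 = 0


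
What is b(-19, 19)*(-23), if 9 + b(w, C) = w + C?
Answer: 207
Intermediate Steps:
b(w, C) = -9 + C + w (b(w, C) = -9 + (w + C) = -9 + (C + w) = -9 + C + w)
b(-19, 19)*(-23) = (-9 + 19 - 19)*(-23) = -9*(-23) = 207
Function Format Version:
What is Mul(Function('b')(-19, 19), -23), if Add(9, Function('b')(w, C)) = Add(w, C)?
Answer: 207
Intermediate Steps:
Function('b')(w, C) = Add(-9, C, w) (Function('b')(w, C) = Add(-9, Add(w, C)) = Add(-9, Add(C, w)) = Add(-9, C, w))
Mul(Function('b')(-19, 19), -23) = Mul(Add(-9, 19, -19), -23) = Mul(-9, -23) = 207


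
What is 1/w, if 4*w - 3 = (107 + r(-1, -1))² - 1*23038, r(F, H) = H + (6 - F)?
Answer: -2/5133 ≈ -0.00038964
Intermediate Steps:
r(F, H) = 6 + H - F
w = -5133/2 (w = ¾ + ((107 + (6 - 1 - 1*(-1)))² - 1*23038)/4 = ¾ + ((107 + (6 - 1 + 1))² - 23038)/4 = ¾ + ((107 + 6)² - 23038)/4 = ¾ + (113² - 23038)/4 = ¾ + (12769 - 23038)/4 = ¾ + (¼)*(-10269) = ¾ - 10269/4 = -5133/2 ≈ -2566.5)
1/w = 1/(-5133/2) = -2/5133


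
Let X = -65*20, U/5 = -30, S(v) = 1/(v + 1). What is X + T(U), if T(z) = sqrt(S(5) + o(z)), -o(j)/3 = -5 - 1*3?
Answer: -1300 + sqrt(870)/6 ≈ -1295.1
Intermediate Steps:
o(j) = 24 (o(j) = -3*(-5 - 1*3) = -3*(-5 - 3) = -3*(-8) = 24)
S(v) = 1/(1 + v)
U = -150 (U = 5*(-30) = -150)
T(z) = sqrt(870)/6 (T(z) = sqrt(1/(1 + 5) + 24) = sqrt(1/6 + 24) = sqrt(145/6) = sqrt(870)/6)
X = -1300
X + T(U) = -1300 + sqrt(870)/6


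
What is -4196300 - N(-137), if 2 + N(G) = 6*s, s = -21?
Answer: -4196172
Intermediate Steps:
N(G) = -128 (N(G) = -2 + 6*(-21) = -2 - 126 = -128)
-4196300 - N(-137) = -4196300 - 1*(-128) = -4196300 + 128 = -4196172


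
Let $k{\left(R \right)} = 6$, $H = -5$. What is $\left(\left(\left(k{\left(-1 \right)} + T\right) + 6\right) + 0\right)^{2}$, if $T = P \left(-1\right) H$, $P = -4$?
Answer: $64$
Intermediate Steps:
$T = -20$ ($T = \left(-4\right) \left(-1\right) \left(-5\right) = 4 \left(-5\right) = -20$)
$\left(\left(\left(k{\left(-1 \right)} + T\right) + 6\right) + 0\right)^{2} = \left(\left(\left(6 - 20\right) + 6\right) + 0\right)^{2} = \left(\left(-14 + 6\right) + 0\right)^{2} = \left(-8 + 0\right)^{2} = \left(-8\right)^{2} = 64$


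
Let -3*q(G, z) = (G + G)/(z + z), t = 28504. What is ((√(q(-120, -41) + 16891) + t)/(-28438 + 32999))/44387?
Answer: 4072/28921301 + √28392131/8300413387 ≈ 0.00014144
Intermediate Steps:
q(G, z) = -G/(3*z) (q(G, z) = -(G + G)/(3*(z + z)) = -2*G/(3*(2*z)) = -2*G*1/(2*z)/3 = -G/(3*z))
((√(q(-120, -41) + 16891) + t)/(-28438 + 32999))/44387 = ((√(-⅓*(-120)/(-41) + 16891) + 28504)/(-28438 + 32999))/44387 = ((√(-⅓*(-120)*(-1/41) + 16891) + 28504)/4561)*(1/44387) = ((√(-40/41 + 16891) + 28504)*(1/4561))*(1/44387) = ((√(692491/41) + 28504)*(1/4561))*(1/44387) = ((√28392131/41 + 28504)*(1/4561))*(1/44387) = ((28504 + √28392131/41)*(1/4561))*(1/44387) = (28504/4561 + √28392131/187001)*(1/44387) = 4072/28921301 + √28392131/8300413387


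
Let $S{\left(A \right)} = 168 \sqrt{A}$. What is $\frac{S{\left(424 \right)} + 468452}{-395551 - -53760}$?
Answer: $- \frac{468452}{341791} - \frac{336 \sqrt{106}}{341791} \approx -1.3807$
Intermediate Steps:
$\frac{S{\left(424 \right)} + 468452}{-395551 - -53760} = \frac{168 \sqrt{424} + 468452}{-395551 - -53760} = \frac{168 \cdot 2 \sqrt{106} + 468452}{-395551 + 53760} = \frac{336 \sqrt{106} + 468452}{-341791} = \left(468452 + 336 \sqrt{106}\right) \left(- \frac{1}{341791}\right) = - \frac{468452}{341791} - \frac{336 \sqrt{106}}{341791}$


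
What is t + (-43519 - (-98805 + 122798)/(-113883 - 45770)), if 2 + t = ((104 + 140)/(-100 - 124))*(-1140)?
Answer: -94499711675/2235142 ≈ -42279.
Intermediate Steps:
t = 17357/14 (t = -2 + ((104 + 140)/(-100 - 124))*(-1140) = -2 + (244/(-224))*(-1140) = -2 + (244*(-1/224))*(-1140) = -2 - 61/56*(-1140) = -2 + 17385/14 = 17357/14 ≈ 1239.8)
t + (-43519 - (-98805 + 122798)/(-113883 - 45770)) = 17357/14 + (-43519 - (-98805 + 122798)/(-113883 - 45770)) = 17357/14 + (-43519 - 23993/(-159653)) = 17357/14 + (-43519 - 23993*(-1)/159653) = 17357/14 + (-43519 - 1*(-23993/159653)) = 17357/14 + (-43519 + 23993/159653) = 17357/14 - 6947914914/159653 = -94499711675/2235142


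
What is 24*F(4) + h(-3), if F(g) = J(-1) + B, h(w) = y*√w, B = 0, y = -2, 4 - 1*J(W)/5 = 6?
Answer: -240 - 2*I*√3 ≈ -240.0 - 3.4641*I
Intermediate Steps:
J(W) = -10 (J(W) = 20 - 5*6 = 20 - 30 = -10)
h(w) = -2*√w
F(g) = -10 (F(g) = -10 + 0 = -10)
24*F(4) + h(-3) = 24*(-10) - 2*I*√3 = -240 - 2*I*√3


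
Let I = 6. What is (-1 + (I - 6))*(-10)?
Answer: 10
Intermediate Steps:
(-1 + (I - 6))*(-10) = (-1 + (6 - 6))*(-10) = (-1 + 0)*(-10) = -1*(-10) = 10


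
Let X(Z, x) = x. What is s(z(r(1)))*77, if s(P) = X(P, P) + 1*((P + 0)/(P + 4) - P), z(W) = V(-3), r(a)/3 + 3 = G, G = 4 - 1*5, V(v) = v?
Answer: -231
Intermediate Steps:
G = -1 (G = 4 - 5 = -1)
r(a) = -12 (r(a) = -9 + 3*(-1) = -9 - 3 = -12)
z(W) = -3
s(P) = P/(4 + P) (s(P) = P + 1*((P + 0)/(P + 4) - P) = P + 1*(P/(4 + P) - P) = P + 1*(-P + P/(4 + P)) = P + (-P + P/(4 + P)) = P/(4 + P))
s(z(r(1)))*77 = -3/(4 - 3)*77 = -3/1*77 = -3*1*77 = -3*77 = -231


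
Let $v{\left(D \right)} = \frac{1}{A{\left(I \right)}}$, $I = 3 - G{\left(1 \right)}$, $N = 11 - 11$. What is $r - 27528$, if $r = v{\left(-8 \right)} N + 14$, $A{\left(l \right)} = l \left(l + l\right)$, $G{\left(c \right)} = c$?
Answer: $-27514$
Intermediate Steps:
$N = 0$
$I = 2$ ($I = 3 - 1 = 2$)
$A{\left(l \right)} = 2 l^{2}$ ($A{\left(l \right)} = l 2 l = 2 l^{2}$)
$v{\left(D \right)} = \frac{1}{8}$ ($v{\left(D \right)} = \frac{1}{2 \cdot 2^{2}} = \frac{1}{2 \cdot 4} = \frac{1}{8}$)
$r = 14$ ($r = \frac{1}{8} \cdot 0 + 14 = 0 + 14 = 14$)
$r - 27528 = 14 - 27528 = -27514$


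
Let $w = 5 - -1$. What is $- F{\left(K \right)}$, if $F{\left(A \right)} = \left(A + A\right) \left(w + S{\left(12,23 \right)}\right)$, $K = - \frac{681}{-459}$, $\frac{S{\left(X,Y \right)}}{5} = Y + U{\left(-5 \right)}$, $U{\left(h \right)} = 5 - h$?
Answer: $- \frac{8626}{17} \approx -507.41$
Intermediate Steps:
$w = 6$ ($w = 5 + 1 = 6$)
$S{\left(X,Y \right)} = 50 + 5 Y$ ($S{\left(X,Y \right)} = 5 \left(Y + \left(5 - -5\right)\right) = 5 \left(Y + \left(5 + 5\right)\right) = 5 \left(Y + 10\right) = 5 \left(10 + Y\right) = 50 + 5 Y$)
$K = \frac{227}{153}$ ($K = \left(-681\right) \left(- \frac{1}{459}\right) = \frac{227}{153} \approx 1.4837$)
$F{\left(A \right)} = 342 A$ ($F{\left(A \right)} = \left(A + A\right) \left(6 + \left(50 + 5 \cdot 23\right)\right) = 2 A \left(6 + \left(50 + 115\right)\right) = 2 A \left(6 + 165\right) = 2 A 171 = 342 A$)
$- F{\left(K \right)} = - \frac{342 \cdot 227}{153} = \left(-1\right) \frac{8626}{17} = - \frac{8626}{17}$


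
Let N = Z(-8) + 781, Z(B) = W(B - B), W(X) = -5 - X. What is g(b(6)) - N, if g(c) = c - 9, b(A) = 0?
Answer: -785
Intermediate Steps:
Z(B) = -5 (Z(B) = -5 - (B - B) = -5 - 1*0 = -5 + 0 = -5)
g(c) = -9 + c
N = 776 (N = -5 + 781 = 776)
g(b(6)) - N = (-9 + 0) - 1*776 = -9 - 776 = -785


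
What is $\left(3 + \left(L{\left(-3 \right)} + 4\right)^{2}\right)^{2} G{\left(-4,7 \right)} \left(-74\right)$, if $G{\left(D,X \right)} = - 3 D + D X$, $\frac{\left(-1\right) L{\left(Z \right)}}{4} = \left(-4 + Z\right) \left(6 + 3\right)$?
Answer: $5085706856864$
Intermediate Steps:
$L{\left(Z \right)} = 144 - 36 Z$ ($L{\left(Z \right)} = - 4 \left(-4 + Z\right) \left(6 + 3\right) = - 4 \left(-4 + Z\right) 9 = - 4 \left(-36 + 9 Z\right) = 144 - 36 Z$)
$\left(3 + \left(L{\left(-3 \right)} + 4\right)^{2}\right)^{2} G{\left(-4,7 \right)} \left(-74\right) = \left(3 + \left(\left(144 - -108\right) + 4\right)^{2}\right)^{2} \left(- 4 \left(-3 + 7\right)\right) \left(-74\right) = \left(3 + \left(\left(144 + 108\right) + 4\right)^{2}\right)^{2} \left(\left(-4\right) 4\right) \left(-74\right) = \left(3 + \left(252 + 4\right)^{2}\right)^{2} \left(-16\right) \left(-74\right) = \left(3 + 256^{2}\right)^{2} \left(-16\right) \left(-74\right) = \left(3 + 65536\right)^{2} \left(-16\right) \left(-74\right) = 65539^{2} \left(-16\right) \left(-74\right) = 4295360521 \left(-16\right) \left(-74\right) = \left(-68725768336\right) \left(-74\right) = 5085706856864$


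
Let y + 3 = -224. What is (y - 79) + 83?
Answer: -223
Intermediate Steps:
y = -227 (y = -3 - 224 = -227)
(y - 79) + 83 = (-227 - 79) + 83 = -306 + 83 = -223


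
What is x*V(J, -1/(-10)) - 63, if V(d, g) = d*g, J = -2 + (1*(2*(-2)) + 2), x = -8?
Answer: -299/5 ≈ -59.800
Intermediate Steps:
J = -4 (J = -2 + (1*(-4) + 2) = -2 + (-4 + 2) = -2 - 2 = -4)
x*V(J, -1/(-10)) - 63 = -(-32)*(-1/(-10)) - 63 = -(-32)*(-1*(-1/10)) - 63 = -(-32)/10 - 63 = -8*(-2/5) - 63 = 16/5 - 63 = -299/5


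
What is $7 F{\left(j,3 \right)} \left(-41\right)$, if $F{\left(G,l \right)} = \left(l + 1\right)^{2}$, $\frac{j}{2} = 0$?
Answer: $-4592$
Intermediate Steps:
$j = 0$ ($j = 2 \cdot 0 = 0$)
$F{\left(G,l \right)} = \left(1 + l\right)^{2}$
$7 F{\left(j,3 \right)} \left(-41\right) = 7 \left(1 + 3\right)^{2} \left(-41\right) = 7 \cdot 4^{2} \left(-41\right) = 7 \cdot 16 \left(-41\right) = 112 \left(-41\right) = -4592$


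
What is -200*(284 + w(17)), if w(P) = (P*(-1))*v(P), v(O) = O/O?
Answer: -53400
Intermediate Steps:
v(O) = 1
w(P) = -P (w(P) = (P*(-1))*1 = -P*1 = -P)
-200*(284 + w(17)) = -200*(284 - 1*17) = -200*(284 - 17) = -200*267 = -53400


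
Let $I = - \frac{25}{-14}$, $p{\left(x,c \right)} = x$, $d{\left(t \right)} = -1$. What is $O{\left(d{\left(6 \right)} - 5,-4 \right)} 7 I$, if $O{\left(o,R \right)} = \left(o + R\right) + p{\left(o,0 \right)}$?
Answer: $-200$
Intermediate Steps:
$I = \frac{25}{14}$ ($I = \left(-25\right) \left(- \frac{1}{14}\right) = \frac{25}{14} \approx 1.7857$)
$O{\left(o,R \right)} = R + 2 o$ ($O{\left(o,R \right)} = \left(o + R\right) + o = \left(R + o\right) + o = R + 2 o$)
$O{\left(d{\left(6 \right)} - 5,-4 \right)} 7 I = \left(-4 + 2 \left(-1 - 5\right)\right) 7 \cdot \frac{25}{14} = \left(-4 + 2 \left(-6\right)\right) 7 \cdot \frac{25}{14} = \left(-4 - 12\right) 7 \cdot \frac{25}{14} = \left(-16\right) 7 \cdot \frac{25}{14} = \left(-112\right) \frac{25}{14} = -200$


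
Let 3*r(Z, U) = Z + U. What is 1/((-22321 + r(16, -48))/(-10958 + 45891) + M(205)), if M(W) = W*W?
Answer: 104799/4404110980 ≈ 2.3796e-5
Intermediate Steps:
r(Z, U) = U/3 + Z/3 (r(Z, U) = (Z + U)/3 = (U + Z)/3 = U/3 + Z/3)
M(W) = W²
1/((-22321 + r(16, -48))/(-10958 + 45891) + M(205)) = 1/((-22321 + ((⅓)*(-48) + (⅓)*16))/(-10958 + 45891) + 205²) = 1/((-22321 + (-16 + 16/3))/34933 + 42025) = 1/((-22321 - 32/3)*(1/34933) + 42025) = 1/(-66995/3*1/34933 + 42025) = 1/(-66995/104799 + 42025) = 1/(4404110980/104799) = 104799/4404110980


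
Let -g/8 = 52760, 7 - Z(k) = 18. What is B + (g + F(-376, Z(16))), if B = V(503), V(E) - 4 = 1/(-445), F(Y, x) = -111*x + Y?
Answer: -187447796/445 ≈ -4.2123e+5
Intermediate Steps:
Z(k) = -11 (Z(k) = 7 - 1*18 = 7 - 18 = -11)
F(Y, x) = Y - 111*x
g = -422080 (g = -8*52760 = -422080)
V(E) = 1779/445 (V(E) = 4 + 1/(-445) = 4 - 1/445 = 1779/445)
B = 1779/445 ≈ 3.9978
B + (g + F(-376, Z(16))) = 1779/445 + (-422080 + (-376 - 111*(-11))) = 1779/445 + (-422080 + (-376 + 1221)) = 1779/445 + (-422080 + 845) = 1779/445 - 421235 = -187447796/445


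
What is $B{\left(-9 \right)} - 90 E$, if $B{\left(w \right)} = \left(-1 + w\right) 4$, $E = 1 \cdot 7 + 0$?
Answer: $-670$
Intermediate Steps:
$E = 7$ ($E = 7 + 0 = 7$)
$B{\left(w \right)} = -4 + 4 w$
$B{\left(-9 \right)} - 90 E = \left(-4 + 4 \left(-9\right)\right) - 630 = \left(-4 - 36\right) - 630 = -40 - 630 = -670$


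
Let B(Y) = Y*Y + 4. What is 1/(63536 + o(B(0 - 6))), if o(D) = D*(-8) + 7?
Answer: 1/63223 ≈ 1.5817e-5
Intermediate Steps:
B(Y) = 4 + Y² (B(Y) = Y² + 4 = 4 + Y²)
o(D) = 7 - 8*D (o(D) = -8*D + 7 = 7 - 8*D)
1/(63536 + o(B(0 - 6))) = 1/(63536 + (7 - 8*(4 + (0 - 6)²))) = 1/(63536 + (7 - 8*(4 + (-6)²))) = 1/(63536 + (7 - 8*(4 + 36))) = 1/(63536 + (7 - 8*40)) = 1/(63536 + (7 - 320)) = 1/(63536 - 313) = 1/63223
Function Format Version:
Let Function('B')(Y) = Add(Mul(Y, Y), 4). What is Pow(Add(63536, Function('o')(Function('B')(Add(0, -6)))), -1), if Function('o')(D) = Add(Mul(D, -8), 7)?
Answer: Rational(1, 63223) ≈ 1.5817e-5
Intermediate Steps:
Function('B')(Y) = Add(4, Pow(Y, 2)) (Function('B')(Y) = Add(Pow(Y, 2), 4) = Add(4, Pow(Y, 2)))
Function('o')(D) = Add(7, Mul(-8, D)) (Function('o')(D) = Add(Mul(-8, D), 7) = Add(7, Mul(-8, D)))
Pow(Add(63536, Function('o')(Function('B')(Add(0, -6)))), -1) = Pow(Add(63536, Add(7, Mul(-8, Add(4, Pow(Add(0, -6), 2))))), -1) = Pow(Add(63536, Add(7, Mul(-8, Add(4, Pow(-6, 2))))), -1) = Pow(Add(63536, Add(7, Mul(-8, Add(4, 36)))), -1) = Pow(Add(63536, Add(7, Mul(-8, 40))), -1) = Pow(Add(63536, Add(7, -320)), -1) = Pow(Add(63536, -313), -1) = Pow(63223, -1) = Rational(1, 63223)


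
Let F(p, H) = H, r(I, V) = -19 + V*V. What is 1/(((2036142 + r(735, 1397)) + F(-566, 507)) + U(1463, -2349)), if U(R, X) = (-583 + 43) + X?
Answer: 1/3985350 ≈ 2.5092e-7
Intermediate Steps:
r(I, V) = -19 + V²
U(R, X) = -540 + X
1/(((2036142 + r(735, 1397)) + F(-566, 507)) + U(1463, -2349)) = 1/(((2036142 + (-19 + 1397²)) + 507) + (-540 - 2349)) = 1/(((2036142 + (-19 + 1951609)) + 507) - 2889) = 1/(((2036142 + 1951590) + 507) - 2889) = 1/((3987732 + 507) - 2889) = 1/(3988239 - 2889) = 1/3985350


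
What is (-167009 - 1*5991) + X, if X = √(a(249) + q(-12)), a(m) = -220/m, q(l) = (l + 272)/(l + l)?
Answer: -173000 + I*√322870/166 ≈ -1.73e+5 + 3.423*I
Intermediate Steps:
q(l) = (272 + l)/(2*l) (q(l) = (272 + l)/((2*l)) = (272 + l)*(1/(2*l)) = (272 + l)/(2*l))
X = I*√322870/166 (X = √(-220/249 + (½)*(272 - 12)/(-12)) = √(-220*1/249 + (½)*(-1/12)*260) = √(-220/249 - 65/6) = √(-1945/166) = I*√322870/166 ≈ 3.423*I)
(-167009 - 1*5991) + X = (-167009 - 1*5991) + I*√322870/166 = (-167009 - 5991) + I*√322870/166 = -173000 + I*√322870/166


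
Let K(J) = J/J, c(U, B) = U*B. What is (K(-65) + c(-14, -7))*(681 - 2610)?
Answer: -190971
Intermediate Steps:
c(U, B) = B*U
K(J) = 1
(K(-65) + c(-14, -7))*(681 - 2610) = (1 - 7*(-14))*(681 - 2610) = (1 + 98)*(-1929) = 99*(-1929) = -190971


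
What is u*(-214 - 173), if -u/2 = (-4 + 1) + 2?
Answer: -774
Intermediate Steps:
u = 2 (u = -2*((-4 + 1) + 2) = -2*(-3 + 2) = -2*(-1) = 2)
u*(-214 - 173) = 2*(-214 - 173) = 2*(-387) = -774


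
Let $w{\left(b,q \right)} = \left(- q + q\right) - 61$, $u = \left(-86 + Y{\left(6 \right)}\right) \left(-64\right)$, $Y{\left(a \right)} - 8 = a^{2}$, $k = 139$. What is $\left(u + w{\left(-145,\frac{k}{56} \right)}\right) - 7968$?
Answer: $-5341$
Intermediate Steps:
$Y{\left(a \right)} = 8 + a^{2}$
$u = 2688$ ($u = \left(-86 + \left(8 + 6^{2}\right)\right) \left(-64\right) = \left(-86 + \left(8 + 36\right)\right) \left(-64\right) = \left(-86 + 44\right) \left(-64\right) = \left(-42\right) \left(-64\right) = 2688$)
$w{\left(b,q \right)} = -61$ ($w{\left(b,q \right)} = 0 - 61 = -61$)
$\left(u + w{\left(-145,\frac{k}{56} \right)}\right) - 7968 = \left(2688 - 61\right) - 7968 = 2627 - 7968 = -5341$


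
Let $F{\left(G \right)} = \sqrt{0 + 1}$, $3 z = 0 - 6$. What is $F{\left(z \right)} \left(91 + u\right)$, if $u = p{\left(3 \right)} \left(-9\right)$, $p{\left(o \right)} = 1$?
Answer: $82$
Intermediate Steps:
$z = -2$ ($z = \frac{0 - 6}{3} = \frac{1}{3} \left(-6\right) = -2$)
$F{\left(G \right)} = 1$ ($F{\left(G \right)} = \sqrt{1} = 1$)
$u = -9$ ($u = 1 \left(-9\right) = -9$)
$F{\left(z \right)} \left(91 + u\right) = 1 \left(91 - 9\right) = 1 \cdot 82 = 82$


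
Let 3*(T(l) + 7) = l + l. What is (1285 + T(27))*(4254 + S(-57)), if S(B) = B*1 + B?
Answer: 5365440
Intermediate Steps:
T(l) = -7 + 2*l/3 (T(l) = -7 + (l + l)/3 = -7 + (2*l)/3 = -7 + 2*l/3)
S(B) = 2*B (S(B) = B + B = 2*B)
(1285 + T(27))*(4254 + S(-57)) = (1285 + (-7 + (⅔)*27))*(4254 + 2*(-57)) = (1285 + (-7 + 18))*(4254 - 114) = (1285 + 11)*4140 = 1296*4140 = 5365440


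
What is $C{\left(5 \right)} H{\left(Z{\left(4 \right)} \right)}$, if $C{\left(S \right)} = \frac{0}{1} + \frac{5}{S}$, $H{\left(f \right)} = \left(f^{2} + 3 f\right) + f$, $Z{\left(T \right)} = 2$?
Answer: $12$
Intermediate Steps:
$H{\left(f \right)} = f^{2} + 4 f$
$C{\left(S \right)} = \frac{5}{S}$ ($C{\left(S \right)} = 0 \cdot 1 + \frac{5}{S} = 0 + \frac{5}{S} = \frac{5}{S}$)
$C{\left(5 \right)} H{\left(Z{\left(4 \right)} \right)} = \frac{5}{5} \cdot 2 \left(4 + 2\right) = 5 \cdot \frac{1}{5} \cdot 2 \cdot 6 = 1 \cdot 12 = 12$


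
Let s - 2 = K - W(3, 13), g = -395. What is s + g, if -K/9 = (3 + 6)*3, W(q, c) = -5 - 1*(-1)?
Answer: -632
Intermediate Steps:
W(q, c) = -4 (W(q, c) = -5 + 1 = -4)
K = -243 (K = -9*(3 + 6)*3 = -81*3 = -9*27 = -243)
s = -237 (s = 2 + (-243 - 1*(-4)) = 2 + (-243 + 4) = 2 - 239 = -237)
s + g = -237 - 395 = -632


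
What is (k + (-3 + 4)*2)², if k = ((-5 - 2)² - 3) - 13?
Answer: 1225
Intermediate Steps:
k = 33 (k = ((-7)² - 3) - 13 = (49 - 3) - 13 = 46 - 13 = 33)
(k + (-3 + 4)*2)² = (33 + (-3 + 4)*2)² = (33 + 1*2)² = (33 + 2)² = 35² = 1225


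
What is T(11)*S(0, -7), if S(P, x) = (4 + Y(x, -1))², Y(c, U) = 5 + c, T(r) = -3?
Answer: -12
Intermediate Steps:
S(P, x) = (9 + x)² (S(P, x) = (4 + (5 + x))² = (9 + x)²)
T(11)*S(0, -7) = -3*(9 - 7)² = -3*2² = -3*4 = -12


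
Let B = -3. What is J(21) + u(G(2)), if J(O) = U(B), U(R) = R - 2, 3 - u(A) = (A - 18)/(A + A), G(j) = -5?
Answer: -43/10 ≈ -4.3000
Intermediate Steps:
u(A) = 3 - (-18 + A)/(2*A) (u(A) = 3 - (A - 18)/(A + A) = 3 - (-18 + A)/(2*A))
U(R) = -2 + R
J(O) = -5 (J(O) = -2 - 3 = -5)
J(21) + u(G(2)) = -5 + (5/2 + 9/(-5)) = -5 + (5/2 + 9*(-1/5)) = -5 + (5/2 - 9/5) = -5 + 7/10 = -43/10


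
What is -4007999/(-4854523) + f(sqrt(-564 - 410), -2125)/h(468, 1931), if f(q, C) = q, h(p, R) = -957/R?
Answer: 4007999/4854523 - 1931*I*sqrt(974)/957 ≈ 0.82562 - 62.972*I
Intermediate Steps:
-4007999/(-4854523) + f(sqrt(-564 - 410), -2125)/h(468, 1931) = -4007999/(-4854523) + sqrt(-564 - 410)/((-957/1931)) = -4007999*(-1/4854523) + sqrt(-974)/((-957*1/1931)) = 4007999/4854523 + (I*sqrt(974))/(-957/1931) = 4007999/4854523 + (I*sqrt(974))*(-1931/957) = 4007999/4854523 - 1931*I*sqrt(974)/957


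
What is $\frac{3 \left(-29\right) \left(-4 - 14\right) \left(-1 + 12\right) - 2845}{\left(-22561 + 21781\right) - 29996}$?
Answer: $- \frac{14381}{30776} \approx -0.46728$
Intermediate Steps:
$\frac{3 \left(-29\right) \left(-4 - 14\right) \left(-1 + 12\right) - 2845}{\left(-22561 + 21781\right) - 29996} = \frac{- 87 \left(\left(-18\right) 11\right) - 2845}{-780 - 29996} = \frac{\left(-87\right) \left(-198\right) - 2845}{-30776} = \left(17226 - 2845\right) \left(- \frac{1}{30776}\right) = 14381 \left(- \frac{1}{30776}\right) = - \frac{14381}{30776}$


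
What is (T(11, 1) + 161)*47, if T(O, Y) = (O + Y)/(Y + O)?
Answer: 7614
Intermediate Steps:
T(O, Y) = 1 (T(O, Y) = (O + Y)/(O + Y) = 1)
(T(11, 1) + 161)*47 = (1 + 161)*47 = 162*47 = 7614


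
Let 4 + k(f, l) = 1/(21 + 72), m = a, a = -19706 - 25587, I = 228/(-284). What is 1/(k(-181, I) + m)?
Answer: -93/4212620 ≈ -2.2077e-5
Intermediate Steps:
I = -57/71 (I = 228*(-1/284) = -57/71 ≈ -0.80282)
a = -45293
m = -45293
k(f, l) = -371/93 (k(f, l) = -4 + 1/(21 + 72) = -4 + 1/93 = -371/93)
1/(k(-181, I) + m) = 1/(-371/93 - 45293) = 1/(-4212620/93) = -93/4212620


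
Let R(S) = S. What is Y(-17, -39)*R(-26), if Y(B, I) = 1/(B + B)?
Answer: 13/17 ≈ 0.76471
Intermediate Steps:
Y(B, I) = 1/(2*B)
Y(-17, -39)*R(-26) = ((1/2)/(-17))*(-26) = ((1/2)*(-1/17))*(-26) = -1/34*(-26) = 13/17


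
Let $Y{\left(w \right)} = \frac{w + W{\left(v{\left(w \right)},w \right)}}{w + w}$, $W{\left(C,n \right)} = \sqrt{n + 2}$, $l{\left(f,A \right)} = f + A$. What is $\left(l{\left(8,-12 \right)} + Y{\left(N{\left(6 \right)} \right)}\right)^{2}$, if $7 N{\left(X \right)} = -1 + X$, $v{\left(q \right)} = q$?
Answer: $\frac{\left(35 - \sqrt{133}\right)^{2}}{100} \approx 5.5072$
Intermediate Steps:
$N{\left(X \right)} = - \frac{1}{7} + \frac{X}{7}$ ($N{\left(X \right)} = \frac{-1 + X}{7} = - \frac{1}{7} + \frac{X}{7}$)
$l{\left(f,A \right)} = A + f$
$W{\left(C,n \right)} = \sqrt{2 + n}$
$Y{\left(w \right)} = \frac{w + \sqrt{2 + w}}{2 w}$ ($Y{\left(w \right)} = \frac{w + \sqrt{2 + w}}{w + w} = \frac{w + \sqrt{2 + w}}{2 w}$)
$\left(l{\left(8,-12 \right)} + Y{\left(N{\left(6 \right)} \right)}\right)^{2} = \left(\left(-12 + 8\right) + \frac{\left(- \frac{1}{7} + \frac{1}{7} \cdot 6\right) + \sqrt{2 + \left(- \frac{1}{7} + \frac{1}{7} \cdot 6\right)}}{2 \left(- \frac{1}{7} + \frac{1}{7} \cdot 6\right)}\right)^{2} = \left(-4 + \frac{\left(- \frac{1}{7} + \frac{6}{7}\right) + \sqrt{2 + \left(- \frac{1}{7} + \frac{6}{7}\right)}}{2 \left(- \frac{1}{7} + \frac{6}{7}\right)}\right)^{2} = \left(-4 + \frac{\frac{5}{7} + \sqrt{2 + \frac{5}{7}}}{2 \cdot \frac{5}{7}}\right)^{2} = \left(-4 + \frac{1}{2} \cdot \frac{7}{5} \left(\frac{5}{7} + \sqrt{\frac{19}{7}}\right)\right)^{2} = \left(-4 + \frac{1}{2} \cdot \frac{7}{5} \left(\frac{5}{7} + \frac{\sqrt{133}}{7}\right)\right)^{2} = \left(-4 + \left(\frac{1}{2} + \frac{\sqrt{133}}{10}\right)\right)^{2} = \left(- \frac{7}{2} + \frac{\sqrt{133}}{10}\right)^{2}$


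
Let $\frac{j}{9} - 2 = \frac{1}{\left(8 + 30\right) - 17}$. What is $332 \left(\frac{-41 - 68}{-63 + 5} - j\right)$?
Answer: $- \frac{1115354}{203} \approx -5494.4$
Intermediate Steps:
$j = \frac{129}{7}$ ($j = 18 + \frac{9}{\left(8 + 30\right) - 17} = 18 + \frac{9}{38 - 17} = 18 + \frac{9}{21} = 18 + 9 \cdot \frac{1}{21} = 18 + \frac{3}{7} = \frac{129}{7} \approx 18.429$)
$332 \left(\frac{-41 - 68}{-63 + 5} - j\right) = 332 \left(\frac{-41 - 68}{-63 + 5} - \frac{129}{7}\right) = 332 \left(- \frac{109}{-58} - \frac{129}{7}\right) = 332 \left(\left(-109\right) \left(- \frac{1}{58}\right) - \frac{129}{7}\right) = 332 \left(\frac{109}{58} - \frac{129}{7}\right) = 332 \left(- \frac{6719}{406}\right) = - \frac{1115354}{203}$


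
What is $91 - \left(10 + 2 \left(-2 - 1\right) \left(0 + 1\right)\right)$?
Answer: $87$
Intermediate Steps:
$91 - \left(10 + 2 \left(-2 - 1\right) \left(0 + 1\right)\right) = 91 - \left(10 + 2 \left(\left(-3\right) 1\right)\right) = 91 - 4 = 87$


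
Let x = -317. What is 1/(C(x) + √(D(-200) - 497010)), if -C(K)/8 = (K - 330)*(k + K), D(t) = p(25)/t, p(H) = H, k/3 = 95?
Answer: -1325056/219475651473 - 2*I*√7952162/219475651473 ≈ -6.0374e-6 - 2.5697e-8*I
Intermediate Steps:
k = 285 (k = 3*95 = 285)
D(t) = 25/t
C(K) = -8*(-330 + K)*(285 + K) (C(K) = -8*(K - 330)*(285 + K) = -8*(-330 + K)*(285 + K))
1/(C(x) + √(D(-200) - 497010)) = 1/((752400 - 8*(-317)² + 360*(-317)) + √(25/(-200) - 497010)) = 1/((752400 - 8*100489 - 114120) + √(25*(-1/200) - 497010)) = 1/((752400 - 803912 - 114120) + √(-⅛ - 497010)) = 1/(-165632 + √(-3976081/8)) = 1/(-165632 + I*√7952162/4)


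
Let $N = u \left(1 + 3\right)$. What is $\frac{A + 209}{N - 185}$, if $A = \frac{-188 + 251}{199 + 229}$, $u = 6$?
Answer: $- \frac{89515}{68908} \approx -1.2991$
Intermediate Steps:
$N = 24$ ($N = 6 \left(1 + 3\right) = 6 \cdot 4 = 24$)
$A = \frac{63}{428} \approx 0.1472$
$\frac{A + 209}{N - 185} = \frac{\frac{63}{428} + 209}{24 - 185} = \frac{89515}{428 \left(-161\right)} = \frac{89515}{428} \left(- \frac{1}{161}\right) = - \frac{89515}{68908}$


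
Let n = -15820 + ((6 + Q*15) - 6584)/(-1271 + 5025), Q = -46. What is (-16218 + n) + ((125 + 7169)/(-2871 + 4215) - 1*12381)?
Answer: -8003319395/180192 ≈ -44416.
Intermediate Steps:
n = -29697774/1877 (n = -15820 + ((6 - 46*15) - 6584)/(-1271 + 5025) = -15820 + ((6 - 690) - 6584)/3754 = -15820 + (-684 - 6584)*(1/3754) = -15820 - 7268*1/3754 = -15820 - 3634/1877 = -29697774/1877 ≈ -15822.)
(-16218 + n) + ((125 + 7169)/(-2871 + 4215) - 1*12381) = (-16218 - 29697774/1877) + ((125 + 7169)/(-2871 + 4215) - 1*12381) = -60138960/1877 + (7294/1344 - 12381) = -60138960/1877 + (7294*(1/1344) - 12381) = -60138960/1877 + (521/96 - 12381) = -60138960/1877 - 1188055/96 = -8003319395/180192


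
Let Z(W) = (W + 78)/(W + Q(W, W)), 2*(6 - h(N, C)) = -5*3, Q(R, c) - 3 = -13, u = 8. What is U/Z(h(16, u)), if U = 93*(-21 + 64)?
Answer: 9331/61 ≈ 152.97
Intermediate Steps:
Q(R, c) = -10 (Q(R, c) = 3 - 13 = -10)
h(N, C) = 27/2 (h(N, C) = 6 - (-5)*3/2 = 6 - ½*(-15) = 6 + 15/2 = 27/2)
Z(W) = (78 + W)/(-10 + W) (Z(W) = (W + 78)/(W - 10) = (78 + W)/(-10 + W))
U = 3999 (U = 93*43 = 3999)
U/Z(h(16, u)) = 3999/(((78 + 27/2)/(-10 + 27/2))) = 3999/(((183/2)/(7/2))) = 3999/(((2/7)*(183/2))) = 3999/(183/7) = 3999*(7/183) = 9331/61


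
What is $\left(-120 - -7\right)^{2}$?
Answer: $12769$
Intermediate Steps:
$\left(-120 - -7\right)^{2} = \left(-120 + \left(-24 + 31\right)\right)^{2} = \left(-120 + 7\right)^{2} = \left(-113\right)^{2} = 12769$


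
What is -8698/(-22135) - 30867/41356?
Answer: -323526557/915415060 ≈ -0.35342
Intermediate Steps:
-8698/(-22135) - 30867/41356 = -8698*(-1/22135) - 30867*1/41356 = 8698/22135 - 30867/41356 = -323526557/915415060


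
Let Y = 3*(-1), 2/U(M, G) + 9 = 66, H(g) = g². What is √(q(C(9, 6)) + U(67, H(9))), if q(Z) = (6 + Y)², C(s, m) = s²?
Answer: √29355/57 ≈ 3.0058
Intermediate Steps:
U(M, G) = 2/57 (U(M, G) = 2/(-9 + 66) = 2/57)
Y = -3
q(Z) = 9 (q(Z) = (6 - 3)² = 3² = 9)
√(q(C(9, 6)) + U(67, H(9))) = √(9 + 2/57) = √(515/57) = √29355/57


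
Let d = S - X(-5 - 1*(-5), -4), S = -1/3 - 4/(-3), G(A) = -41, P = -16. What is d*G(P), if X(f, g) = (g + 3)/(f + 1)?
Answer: -82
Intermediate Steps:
X(f, g) = (3 + g)/(1 + f)
S = 1 (S = -1*⅓ - 4*(-⅓) = -⅓ + 4/3 = 1)
d = 2 (d = 1 - (3 - 4)/(1 + (-5 - 1*(-5))) = 1 - (-1)/(1 + (-5 + 5)) = 1 - (-1)/(1 + 0) = 1 - (-1)/1 = 1 - (-1) = 1 - 1*(-1) = 1 + 1 = 2)
d*G(P) = 2*(-41) = -82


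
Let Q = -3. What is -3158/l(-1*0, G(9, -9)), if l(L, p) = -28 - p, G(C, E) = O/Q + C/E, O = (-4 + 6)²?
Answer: 9474/77 ≈ 123.04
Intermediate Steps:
O = 4 (O = 2² = 4)
G(C, E) = -4/3 + C/E (G(C, E) = 4/(-3) + C/E = 4*(-⅓) + C/E = -4/3 + C/E)
-3158/l(-1*0, G(9, -9)) = -3158/(-28 - (-4/3 + 9/(-9))) = -3158/(-28 - (-4/3 + 9*(-⅑))) = -3158/(-28 - (-4/3 - 1)) = -3158/(-28 - 1*(-7/3)) = -3158/(-28 + 7/3) = -3158/(-77/3) = -3158*(-3/77) = 9474/77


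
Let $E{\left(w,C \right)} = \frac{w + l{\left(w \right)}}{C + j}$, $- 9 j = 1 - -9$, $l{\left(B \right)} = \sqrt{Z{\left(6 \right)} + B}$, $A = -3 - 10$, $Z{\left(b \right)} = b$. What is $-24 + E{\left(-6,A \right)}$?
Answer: $- \frac{2994}{127} \approx -23.575$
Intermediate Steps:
$A = -13$ ($A = -3 - 10 = -13$)
$l{\left(B \right)} = \sqrt{6 + B}$
$j = - \frac{10}{9}$ ($j = - \frac{1 - -9}{9} = - \frac{1 + 9}{9} = \left(- \frac{1}{9}\right) 10 = - \frac{10}{9} \approx -1.1111$)
$E{\left(w,C \right)} = \frac{w + \sqrt{6 + w}}{- \frac{10}{9} + C}$ ($E{\left(w,C \right)} = \frac{w + \sqrt{6 + w}}{C - \frac{10}{9}} = \frac{w + \sqrt{6 + w}}{- \frac{10}{9} + C}$)
$-24 + E{\left(-6,A \right)} = -24 + \frac{9 \left(-6 + \sqrt{6 - 6}\right)}{-10 + 9 \left(-13\right)} = -24 + \frac{9 \left(-6 + \sqrt{0}\right)}{-10 - 117} = -24 + \frac{9 \left(-6 + 0\right)}{-127} = -24 + 9 \left(- \frac{1}{127}\right) \left(-6\right) = -24 + \frac{54}{127} = - \frac{2994}{127}$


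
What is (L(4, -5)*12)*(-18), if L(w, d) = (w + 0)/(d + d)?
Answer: 432/5 ≈ 86.400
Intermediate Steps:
L(w, d) = w/(2*d) (L(w, d) = w/((2*d)) = w*(1/(2*d)) = w/(2*d))
(L(4, -5)*12)*(-18) = (((½)*4/(-5))*12)*(-18) = (((½)*4*(-⅕))*12)*(-18) = -⅖*12*(-18) = -24/5*(-18) = 432/5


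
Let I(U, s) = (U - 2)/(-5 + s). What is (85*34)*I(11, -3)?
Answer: -13005/4 ≈ -3251.3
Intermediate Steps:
I(U, s) = (-2 + U)/(-5 + s)
(85*34)*I(11, -3) = (85*34)*((-2 + 11)/(-5 - 3)) = 2890*(9/(-8)) = 2890*(-1/8*9) = 2890*(-9/8) = -13005/4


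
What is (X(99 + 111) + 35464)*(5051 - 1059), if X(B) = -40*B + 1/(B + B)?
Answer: 11344147238/105 ≈ 1.0804e+8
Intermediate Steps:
X(B) = 1/(2*B) - 40*B (X(B) = -40*B + 1/(2*B) = 1/(2*B) - 40*B)
(X(99 + 111) + 35464)*(5051 - 1059) = ((1/(2*(99 + 111)) - 40*(99 + 111)) + 35464)*(5051 - 1059) = (((1/2)/210 - 40*210) + 35464)*3992 = (((1/2)*(1/210) - 8400) + 35464)*3992 = ((1/420 - 8400) + 35464)*3992 = (-3527999/420 + 35464)*3992 = (11366881/420)*3992 = 11344147238/105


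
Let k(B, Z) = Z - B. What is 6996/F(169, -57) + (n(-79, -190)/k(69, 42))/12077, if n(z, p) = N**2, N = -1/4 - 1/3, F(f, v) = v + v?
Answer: -54749969347/892152144 ≈ -61.368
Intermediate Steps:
F(f, v) = 2*v
N = -7/12 (N = -1*1/4 - 1*1/3 = -1/4 - 1/3 = -7/12 ≈ -0.58333)
n(z, p) = 49/144 (n(z, p) = (-7/12)**2 = 49/144)
6996/F(169, -57) + (n(-79, -190)/k(69, 42))/12077 = 6996/((2*(-57))) + (49/(144*(42 - 1*69)))/12077 = 6996/(-114) + (49/(144*(42 - 69)))*(1/12077) = 6996*(-1/114) + ((49/144)/(-27))*(1/12077) = -1166/19 + ((49/144)*(-1/27))*(1/12077) = -1166/19 - 49/3888*1/12077 = -1166/19 - 49/46955376 = -54749969347/892152144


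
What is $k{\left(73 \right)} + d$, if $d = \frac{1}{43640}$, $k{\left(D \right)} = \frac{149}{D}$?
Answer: $\frac{6502433}{3185720} \approx 2.0411$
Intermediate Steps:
$d = \frac{1}{43640} \approx 2.2915 \cdot 10^{-5}$
$k{\left(73 \right)} + d = \frac{149}{73} + \frac{1}{43640} = \frac{6502433}{3185720}$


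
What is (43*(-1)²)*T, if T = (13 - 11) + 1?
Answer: 129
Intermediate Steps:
T = 3 (T = 2 + 1 = 3)
(43*(-1)²)*T = (43*(-1)²)*3 = (43*1)*3 = 43*3 = 129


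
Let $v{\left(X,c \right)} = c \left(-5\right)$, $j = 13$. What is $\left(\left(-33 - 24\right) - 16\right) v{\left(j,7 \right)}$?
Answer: $2555$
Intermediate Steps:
$v{\left(X,c \right)} = - 5 c$
$\left(\left(-33 - 24\right) - 16\right) v{\left(j,7 \right)} = \left(\left(-33 - 24\right) - 16\right) \left(\left(-5\right) 7\right) = \left(-57 - 16\right) \left(-35\right) = \left(-73\right) \left(-35\right) = 2555$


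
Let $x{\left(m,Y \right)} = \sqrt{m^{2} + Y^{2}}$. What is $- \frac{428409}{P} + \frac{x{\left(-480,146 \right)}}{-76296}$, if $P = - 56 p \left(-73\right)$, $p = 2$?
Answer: $- \frac{428409}{8176} - \frac{\sqrt{62929}}{38148} \approx -52.405$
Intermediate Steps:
$x{\left(m,Y \right)} = \sqrt{Y^{2} + m^{2}}$
$P = 8176$ ($P = \left(-56\right) 2 \left(-73\right) = \left(-112\right) \left(-73\right) = 8176$)
$- \frac{428409}{P} + \frac{x{\left(-480,146 \right)}}{-76296} = - \frac{428409}{8176} + \frac{\sqrt{146^{2} + \left(-480\right)^{2}}}{-76296} = \left(-428409\right) \frac{1}{8176} + \sqrt{21316 + 230400} \left(- \frac{1}{76296}\right) = - \frac{428409}{8176} + \sqrt{251716} \left(- \frac{1}{76296}\right) = - \frac{428409}{8176} + 2 \sqrt{62929} \left(- \frac{1}{76296}\right) = - \frac{428409}{8176} - \frac{\sqrt{62929}}{38148}$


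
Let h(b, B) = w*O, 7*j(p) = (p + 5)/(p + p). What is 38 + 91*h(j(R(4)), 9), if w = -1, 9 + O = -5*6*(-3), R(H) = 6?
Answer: -7333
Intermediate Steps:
j(p) = (5 + p)/(14*p) (j(p) = ((p + 5)/(p + p))/7 = ((5 + p)/((2*p)))/7 = ((5 + p)*(1/(2*p)))/7 = ((5 + p)/(2*p))/7 = (5 + p)/(14*p))
O = 81 (O = -9 - 5*6*(-3) = -9 - 30*(-3) = -9 + 90 = 81)
h(b, B) = -81 (h(b, B) = -1*81 = -81)
38 + 91*h(j(R(4)), 9) = 38 + 91*(-81) = 38 - 7371 = -7333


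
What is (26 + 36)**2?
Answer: 3844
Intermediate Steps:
(26 + 36)**2 = 62**2 = 3844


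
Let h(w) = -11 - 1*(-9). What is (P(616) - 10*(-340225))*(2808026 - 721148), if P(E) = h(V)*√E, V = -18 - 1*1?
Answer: 7100080675500 - 8347512*√154 ≈ 7.1000e+12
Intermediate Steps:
V = -19 (V = -18 - 1 = -19)
h(w) = -2 (h(w) = -11 + 9 = -2)
P(E) = -2*√E
(P(616) - 10*(-340225))*(2808026 - 721148) = (-4*√154 - 10*(-340225))*(2808026 - 721148) = (-4*√154 + 3402250)*2086878 = (3402250 - 4*√154)*2086878 = 7100080675500 - 8347512*√154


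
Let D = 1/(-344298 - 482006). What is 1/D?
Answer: -826304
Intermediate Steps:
D = -1/826304 (D = 1/(-826304) = -1/826304 ≈ -1.2102e-6)
1/D = 1/(-1/826304) = -826304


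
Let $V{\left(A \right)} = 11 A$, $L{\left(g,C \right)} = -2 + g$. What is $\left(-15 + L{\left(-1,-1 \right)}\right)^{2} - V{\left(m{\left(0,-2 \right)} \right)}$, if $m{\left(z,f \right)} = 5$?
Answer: $269$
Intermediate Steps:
$\left(-15 + L{\left(-1,-1 \right)}\right)^{2} - V{\left(m{\left(0,-2 \right)} \right)} = \left(-15 - 3\right)^{2} - 11 \cdot 5 = \left(-15 - 3\right)^{2} - 55 = \left(-18\right)^{2} - 55 = 324 - 55 = 269$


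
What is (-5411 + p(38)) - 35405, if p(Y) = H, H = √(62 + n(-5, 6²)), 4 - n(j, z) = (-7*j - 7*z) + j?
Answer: -40816 + 12*√2 ≈ -40799.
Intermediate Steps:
n(j, z) = 4 + 6*j + 7*z (n(j, z) = 4 - ((-7*j - 7*z) + j) = 4 - (-7*z - 6*j) = 4 + (6*j + 7*z) = 4 + 6*j + 7*z)
H = 12*√2 (H = √(62 + (4 + 6*(-5) + 7*6²)) = √(62 + (4 - 30 + 7*36)) = √(62 + (4 - 30 + 252)) = √(62 + 226) = √288 = 12*√2 ≈ 16.971)
p(Y) = 12*√2
(-5411 + p(38)) - 35405 = (-5411 + 12*√2) - 35405 = -40816 + 12*√2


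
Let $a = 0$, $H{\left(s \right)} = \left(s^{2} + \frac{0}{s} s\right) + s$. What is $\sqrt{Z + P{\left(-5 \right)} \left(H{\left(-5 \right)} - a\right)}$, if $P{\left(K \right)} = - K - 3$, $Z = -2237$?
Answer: $13 i \sqrt{13} \approx 46.872 i$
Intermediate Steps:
$H{\left(s \right)} = s + s^{2}$ ($H{\left(s \right)} = \left(s^{2} + 0 s\right) + s = \left(s^{2} + 0\right) + s = s^{2} + s = s + s^{2}$)
$P{\left(K \right)} = -3 - K$
$\sqrt{Z + P{\left(-5 \right)} \left(H{\left(-5 \right)} - a\right)} = \sqrt{-2237 + \left(-3 - -5\right) \left(- 5 \left(1 - 5\right) - 0\right)} = \sqrt{-2237 + \left(-3 + 5\right) \left(\left(-5\right) \left(-4\right) + 0\right)} = \sqrt{-2237 + 2 \left(20 + 0\right)} = \sqrt{-2237 + 2 \cdot 20} = \sqrt{-2237 + 40} = \sqrt{-2197} = 13 i \sqrt{13}$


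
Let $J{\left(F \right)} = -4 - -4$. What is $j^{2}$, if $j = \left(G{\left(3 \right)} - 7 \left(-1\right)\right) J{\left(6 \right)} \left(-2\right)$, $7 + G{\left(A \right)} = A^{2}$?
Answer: $0$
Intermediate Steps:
$J{\left(F \right)} = 0$ ($J{\left(F \right)} = -4 + 4 = 0$)
$G{\left(A \right)} = -7 + A^{2}$
$j = 0$ ($j = \left(\left(-7 + 3^{2}\right) - 7 \left(-1\right)\right) 0 \left(-2\right) = \left(\left(-7 + 9\right) - -7\right) 0 = \left(2 + 7\right) 0 = 9 \cdot 0 = 0$)
$j^{2} = 0^{2} = 0$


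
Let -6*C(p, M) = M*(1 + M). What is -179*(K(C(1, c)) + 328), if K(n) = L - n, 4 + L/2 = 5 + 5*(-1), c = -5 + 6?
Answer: -172019/3 ≈ -57340.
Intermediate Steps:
c = 1
L = -8 (L = -8 + 2*(5 + 5*(-1)) = -8 + 2*(5 - 5) = -8 + 2*0 = -8 + 0 = -8)
C(p, M) = -M*(1 + M)/6
K(n) = -8 - n
-179*(K(C(1, c)) + 328) = -179*((-8 - (-1)*(1 + 1)/6) + 328) = -179*((-8 - (-1)*2/6) + 328) = -179*((-8 - 1*(-⅓)) + 328) = -179*((-8 + ⅓) + 328) = -179*(-23/3 + 328) = -179*961/3 = -172019/3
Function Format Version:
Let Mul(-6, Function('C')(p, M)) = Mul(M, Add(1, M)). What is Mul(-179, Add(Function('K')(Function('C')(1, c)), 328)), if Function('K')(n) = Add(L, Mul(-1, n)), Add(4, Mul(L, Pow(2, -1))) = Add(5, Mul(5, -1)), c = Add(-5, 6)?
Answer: Rational(-172019, 3) ≈ -57340.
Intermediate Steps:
c = 1
L = -8 (L = Add(-8, Mul(2, Add(5, Mul(5, -1)))) = Add(-8, Mul(2, Add(5, -5))) = Add(-8, Mul(2, 0)) = Add(-8, 0) = -8)
Function('C')(p, M) = Mul(Rational(-1, 6), M, Add(1, M)) (Function('C')(p, M) = Mul(Rational(-1, 6), Mul(M, Add(1, M))) = Mul(Rational(-1, 6), M, Add(1, M)))
Function('K')(n) = Add(-8, Mul(-1, n))
Mul(-179, Add(Function('K')(Function('C')(1, c)), 328)) = Mul(-179, Add(Add(-8, Mul(-1, Mul(Rational(-1, 6), 1, Add(1, 1)))), 328)) = Mul(-179, Add(Add(-8, Mul(-1, Mul(Rational(-1, 6), 1, 2))), 328)) = Mul(-179, Add(Add(-8, Mul(-1, Rational(-1, 3))), 328)) = Mul(-179, Add(Add(-8, Rational(1, 3)), 328)) = Mul(-179, Add(Rational(-23, 3), 328)) = Mul(-179, Rational(961, 3)) = Rational(-172019, 3)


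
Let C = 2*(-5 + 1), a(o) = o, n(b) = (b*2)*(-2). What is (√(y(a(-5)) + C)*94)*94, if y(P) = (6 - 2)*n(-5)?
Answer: 53016*√2 ≈ 74976.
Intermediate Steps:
n(b) = -4*b (n(b) = (2*b)*(-2) = -4*b)
y(P) = 80 (y(P) = (6 - 2)*(-4*(-5)) = 4*20 = 80)
C = -8 (C = 2*(-4) = -8)
(√(y(a(-5)) + C)*94)*94 = (√(80 - 8)*94)*94 = (√72*94)*94 = ((6*√2)*94)*94 = (564*√2)*94 = 53016*√2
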